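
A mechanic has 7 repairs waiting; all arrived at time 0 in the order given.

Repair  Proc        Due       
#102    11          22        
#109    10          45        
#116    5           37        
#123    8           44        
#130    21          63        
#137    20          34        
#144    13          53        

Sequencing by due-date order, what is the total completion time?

331

EDD (increasing due date): #102 #137 #116 #123 #109 #144 #130.
#102: 0→11
#137: 11→31
#116: 31→36
#123: 36→44
#109: 44→54
#144: 54→67
#130: 67→88
Sum = 11+31+36+44+54+67+88 = 331.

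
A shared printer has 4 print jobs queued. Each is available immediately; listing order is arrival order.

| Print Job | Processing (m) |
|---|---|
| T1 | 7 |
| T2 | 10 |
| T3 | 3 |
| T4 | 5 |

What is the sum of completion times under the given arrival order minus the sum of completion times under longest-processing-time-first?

-5

FIFO (arrival order): T1 T2 T3 T4.
T1: 0→7
T2: 7→17
T3: 17→20
T4: 20→25
Sum = 7+17+20+25 = 69.
LPT (decreasing processing time): T2 T1 T4 T3.
T2: 0→10
T1: 10→17
T4: 17→22
T3: 22→25
Sum = 10+17+22+25 = 74.
Difference = 69 − 74 = -5.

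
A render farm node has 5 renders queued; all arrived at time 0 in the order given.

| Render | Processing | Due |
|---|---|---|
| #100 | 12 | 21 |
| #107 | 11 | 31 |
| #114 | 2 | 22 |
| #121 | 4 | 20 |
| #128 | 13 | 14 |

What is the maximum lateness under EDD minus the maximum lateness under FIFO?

-17

EDD (increasing due date): #128 #121 #100 #114 #107.
#128: 0→13, due 14, lateness -1
#121: 13→17, due 20, lateness -3
#100: 17→29, due 21, lateness 8
#114: 29→31, due 22, lateness 9
#107: 31→42, due 31, lateness 11
Maximum = 11.
FIFO (arrival order): #100 #107 #114 #121 #128.
#100: 0→12, due 21, lateness -9
#107: 12→23, due 31, lateness -8
#114: 23→25, due 22, lateness 3
#121: 25→29, due 20, lateness 9
#128: 29→42, due 14, lateness 28
Maximum = 28.
Difference = 11 − 28 = -17.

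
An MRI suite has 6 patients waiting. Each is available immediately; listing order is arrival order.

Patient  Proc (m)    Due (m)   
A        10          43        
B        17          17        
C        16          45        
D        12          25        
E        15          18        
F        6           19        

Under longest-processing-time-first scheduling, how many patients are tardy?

LPT (decreasing processing time): B C E D A F.
B: 0→17, due 17, tardiness 0
C: 17→33, due 45, tardiness 0
E: 33→48, due 18, tardiness 30
D: 48→60, due 25, tardiness 35
A: 60→70, due 43, tardiness 27
F: 70→76, due 19, tardiness 57
Late patients: 4.

4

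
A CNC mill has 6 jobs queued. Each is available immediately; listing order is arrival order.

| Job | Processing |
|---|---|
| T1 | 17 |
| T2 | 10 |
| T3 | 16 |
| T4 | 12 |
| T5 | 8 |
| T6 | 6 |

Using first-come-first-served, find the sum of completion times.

FIFO (arrival order): T1 T2 T3 T4 T5 T6.
T1: 0→17
T2: 17→27
T3: 27→43
T4: 43→55
T5: 55→63
T6: 63→69
Sum = 17+27+43+55+63+69 = 274.

274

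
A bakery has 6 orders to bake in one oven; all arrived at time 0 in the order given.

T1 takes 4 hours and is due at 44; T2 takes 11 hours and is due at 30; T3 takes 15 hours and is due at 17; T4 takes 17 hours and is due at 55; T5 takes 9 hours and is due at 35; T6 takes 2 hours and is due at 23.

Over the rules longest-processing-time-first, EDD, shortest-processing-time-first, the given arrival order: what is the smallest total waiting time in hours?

90

LPT (decreasing processing time): T4 T3 T2 T5 T1 T6.
T4: waits 0, runs 0→17
T3: waits 17, runs 17→32
T2: waits 32, runs 32→43
T5: waits 43, runs 43→52
T1: waits 52, runs 52→56
T6: waits 56, runs 56→58
Sum = 0+17+32+43+52+56 = 200.
EDD (increasing due date): T3 T6 T2 T5 T1 T4.
T3: waits 0, runs 0→15
T6: waits 15, runs 15→17
T2: waits 17, runs 17→28
T5: waits 28, runs 28→37
T1: waits 37, runs 37→41
T4: waits 41, runs 41→58
Sum = 0+15+17+28+37+41 = 138.
SPT (increasing processing time): T6 T1 T5 T2 T3 T4.
T6: waits 0, runs 0→2
T1: waits 2, runs 2→6
T5: waits 6, runs 6→15
T2: waits 15, runs 15→26
T3: waits 26, runs 26→41
T4: waits 41, runs 41→58
Sum = 0+2+6+15+26+41 = 90.
FIFO (arrival order): T1 T2 T3 T4 T5 T6.
T1: waits 0, runs 0→4
T2: waits 4, runs 4→15
T3: waits 15, runs 15→30
T4: waits 30, runs 30→47
T5: waits 47, runs 47→56
T6: waits 56, runs 56→58
Sum = 0+4+15+30+47+56 = 152.
LPT 200, EDD 138, SPT 90, FIFO 152 → minimum 90.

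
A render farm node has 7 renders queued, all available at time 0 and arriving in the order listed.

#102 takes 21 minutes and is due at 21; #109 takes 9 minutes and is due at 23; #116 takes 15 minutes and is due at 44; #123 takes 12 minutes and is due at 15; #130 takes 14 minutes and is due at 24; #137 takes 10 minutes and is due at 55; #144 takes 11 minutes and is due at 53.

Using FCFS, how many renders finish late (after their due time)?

6

FIFO (arrival order): #102 #109 #116 #123 #130 #137 #144.
#102: 0→21, due 21, tardiness 0
#109: 21→30, due 23, tardiness 7
#116: 30→45, due 44, tardiness 1
#123: 45→57, due 15, tardiness 42
#130: 57→71, due 24, tardiness 47
#137: 71→81, due 55, tardiness 26
#144: 81→92, due 53, tardiness 39
Late renders: 6.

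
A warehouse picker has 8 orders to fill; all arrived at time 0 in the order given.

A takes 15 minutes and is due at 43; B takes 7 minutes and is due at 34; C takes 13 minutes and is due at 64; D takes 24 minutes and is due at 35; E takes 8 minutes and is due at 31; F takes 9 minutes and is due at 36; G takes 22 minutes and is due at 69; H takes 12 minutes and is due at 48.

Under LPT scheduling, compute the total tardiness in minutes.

273

LPT (decreasing processing time): D G A C H F E B.
D: 0→24, due 35, tardiness 0
G: 24→46, due 69, tardiness 0
A: 46→61, due 43, tardiness 18
C: 61→74, due 64, tardiness 10
H: 74→86, due 48, tardiness 38
F: 86→95, due 36, tardiness 59
E: 95→103, due 31, tardiness 72
B: 103→110, due 34, tardiness 76
Sum = 0+0+18+10+38+59+72+76 = 273.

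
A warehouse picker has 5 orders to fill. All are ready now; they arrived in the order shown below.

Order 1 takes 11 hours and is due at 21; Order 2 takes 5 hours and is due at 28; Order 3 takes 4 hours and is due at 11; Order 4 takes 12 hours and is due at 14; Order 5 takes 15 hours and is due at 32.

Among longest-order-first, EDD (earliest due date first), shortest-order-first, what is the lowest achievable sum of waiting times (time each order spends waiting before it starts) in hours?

65

LPT (decreasing processing time): Order 5 Order 4 Order 1 Order 2 Order 3.
Order 5: waits 0, runs 0→15
Order 4: waits 15, runs 15→27
Order 1: waits 27, runs 27→38
Order 2: waits 38, runs 38→43
Order 3: waits 43, runs 43→47
Sum = 0+15+27+38+43 = 123.
EDD (increasing due date): Order 3 Order 4 Order 1 Order 2 Order 5.
Order 3: waits 0, runs 0→4
Order 4: waits 4, runs 4→16
Order 1: waits 16, runs 16→27
Order 2: waits 27, runs 27→32
Order 5: waits 32, runs 32→47
Sum = 0+4+16+27+32 = 79.
SPT (increasing processing time): Order 3 Order 2 Order 1 Order 4 Order 5.
Order 3: waits 0, runs 0→4
Order 2: waits 4, runs 4→9
Order 1: waits 9, runs 9→20
Order 4: waits 20, runs 20→32
Order 5: waits 32, runs 32→47
Sum = 0+4+9+20+32 = 65.
LPT 123, EDD 79, SPT 65 → minimum 65.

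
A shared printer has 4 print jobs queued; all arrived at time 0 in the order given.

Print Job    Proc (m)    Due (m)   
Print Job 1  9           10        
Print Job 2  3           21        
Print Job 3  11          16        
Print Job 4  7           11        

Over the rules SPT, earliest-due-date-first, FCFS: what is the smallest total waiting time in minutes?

32

SPT (increasing processing time): Print Job 2 Print Job 4 Print Job 1 Print Job 3.
Print Job 2: waits 0, runs 0→3
Print Job 4: waits 3, runs 3→10
Print Job 1: waits 10, runs 10→19
Print Job 3: waits 19, runs 19→30
Sum = 0+3+10+19 = 32.
EDD (increasing due date): Print Job 1 Print Job 4 Print Job 3 Print Job 2.
Print Job 1: waits 0, runs 0→9
Print Job 4: waits 9, runs 9→16
Print Job 3: waits 16, runs 16→27
Print Job 2: waits 27, runs 27→30
Sum = 0+9+16+27 = 52.
FIFO (arrival order): Print Job 1 Print Job 2 Print Job 3 Print Job 4.
Print Job 1: waits 0, runs 0→9
Print Job 2: waits 9, runs 9→12
Print Job 3: waits 12, runs 12→23
Print Job 4: waits 23, runs 23→30
Sum = 0+9+12+23 = 44.
SPT 32, EDD 52, FIFO 44 → minimum 32.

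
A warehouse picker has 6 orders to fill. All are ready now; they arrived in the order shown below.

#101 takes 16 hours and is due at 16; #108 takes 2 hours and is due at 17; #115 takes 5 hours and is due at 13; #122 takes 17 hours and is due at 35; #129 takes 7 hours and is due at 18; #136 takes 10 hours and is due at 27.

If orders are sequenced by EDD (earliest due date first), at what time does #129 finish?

30

EDD (increasing due date): #115 #101 #108 #129 #136 #122.
#115: 0→5
#101: 5→21
#108: 21→23
#129: 23→30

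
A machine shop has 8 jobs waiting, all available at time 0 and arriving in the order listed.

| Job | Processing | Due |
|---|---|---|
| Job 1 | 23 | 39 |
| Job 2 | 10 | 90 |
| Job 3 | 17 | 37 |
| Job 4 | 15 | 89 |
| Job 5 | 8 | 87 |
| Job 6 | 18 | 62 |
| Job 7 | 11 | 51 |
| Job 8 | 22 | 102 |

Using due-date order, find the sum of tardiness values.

EDD (increasing due date): Job 3 Job 1 Job 7 Job 6 Job 5 Job 4 Job 2 Job 8.
Job 3: 0→17, due 37, tardiness 0
Job 1: 17→40, due 39, tardiness 1
Job 7: 40→51, due 51, tardiness 0
Job 6: 51→69, due 62, tardiness 7
Job 5: 69→77, due 87, tardiness 0
Job 4: 77→92, due 89, tardiness 3
Job 2: 92→102, due 90, tardiness 12
Job 8: 102→124, due 102, tardiness 22
Sum = 0+1+0+7+0+3+12+22 = 45.

45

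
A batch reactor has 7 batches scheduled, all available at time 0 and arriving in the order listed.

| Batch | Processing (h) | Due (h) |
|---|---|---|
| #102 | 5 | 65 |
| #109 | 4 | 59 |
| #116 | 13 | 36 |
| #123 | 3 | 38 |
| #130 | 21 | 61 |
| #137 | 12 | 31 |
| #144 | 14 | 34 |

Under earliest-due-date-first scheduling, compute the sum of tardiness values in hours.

20

EDD (increasing due date): #137 #144 #116 #123 #109 #130 #102.
#137: 0→12, due 31, tardiness 0
#144: 12→26, due 34, tardiness 0
#116: 26→39, due 36, tardiness 3
#123: 39→42, due 38, tardiness 4
#109: 42→46, due 59, tardiness 0
#130: 46→67, due 61, tardiness 6
#102: 67→72, due 65, tardiness 7
Sum = 0+0+3+4+0+6+7 = 20.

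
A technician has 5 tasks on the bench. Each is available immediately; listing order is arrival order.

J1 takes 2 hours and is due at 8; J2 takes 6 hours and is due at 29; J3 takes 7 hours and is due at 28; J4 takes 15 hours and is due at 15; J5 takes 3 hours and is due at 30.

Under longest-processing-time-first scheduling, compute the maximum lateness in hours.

LPT (decreasing processing time): J4 J3 J2 J5 J1.
J4: 0→15, due 15, lateness 0
J3: 15→22, due 28, lateness -6
J2: 22→28, due 29, lateness -1
J5: 28→31, due 30, lateness 1
J1: 31→33, due 8, lateness 25
Maximum = 25.

25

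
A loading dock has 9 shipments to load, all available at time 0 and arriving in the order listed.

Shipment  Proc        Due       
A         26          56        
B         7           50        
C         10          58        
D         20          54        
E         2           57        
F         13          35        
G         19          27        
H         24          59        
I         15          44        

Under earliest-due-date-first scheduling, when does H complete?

EDD (increasing due date): G F I B D A E C H.
G: 0→19
F: 19→32
I: 32→47
B: 47→54
D: 54→74
A: 74→100
E: 100→102
C: 102→112
H: 112→136

136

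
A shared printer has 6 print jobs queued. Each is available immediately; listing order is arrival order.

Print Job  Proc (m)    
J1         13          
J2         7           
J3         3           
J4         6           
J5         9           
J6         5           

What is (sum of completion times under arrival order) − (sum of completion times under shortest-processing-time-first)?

FIFO (arrival order): J1 J2 J3 J4 J5 J6.
J1: 0→13
J2: 13→20
J3: 20→23
J4: 23→29
J5: 29→38
J6: 38→43
Sum = 13+20+23+29+38+43 = 166.
SPT (increasing processing time): J3 J6 J4 J2 J5 J1.
J3: 0→3
J6: 3→8
J4: 8→14
J2: 14→21
J5: 21→30
J1: 30→43
Sum = 3+8+14+21+30+43 = 119.
Difference = 166 − 119 = 47.

47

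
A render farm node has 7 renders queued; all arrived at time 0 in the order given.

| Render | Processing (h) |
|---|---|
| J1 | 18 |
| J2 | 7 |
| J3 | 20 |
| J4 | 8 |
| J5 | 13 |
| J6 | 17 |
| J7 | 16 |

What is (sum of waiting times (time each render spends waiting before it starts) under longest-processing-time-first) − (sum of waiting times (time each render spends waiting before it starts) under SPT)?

126

LPT (decreasing processing time): J3 J1 J6 J7 J5 J4 J2.
J3: waits 0, runs 0→20
J1: waits 20, runs 20→38
J6: waits 38, runs 38→55
J7: waits 55, runs 55→71
J5: waits 71, runs 71→84
J4: waits 84, runs 84→92
J2: waits 92, runs 92→99
Sum = 0+20+38+55+71+84+92 = 360.
SPT (increasing processing time): J2 J4 J5 J7 J6 J1 J3.
J2: waits 0, runs 0→7
J4: waits 7, runs 7→15
J5: waits 15, runs 15→28
J7: waits 28, runs 28→44
J6: waits 44, runs 44→61
J1: waits 61, runs 61→79
J3: waits 79, runs 79→99
Sum = 0+7+15+28+44+61+79 = 234.
Difference = 360 − 234 = 126.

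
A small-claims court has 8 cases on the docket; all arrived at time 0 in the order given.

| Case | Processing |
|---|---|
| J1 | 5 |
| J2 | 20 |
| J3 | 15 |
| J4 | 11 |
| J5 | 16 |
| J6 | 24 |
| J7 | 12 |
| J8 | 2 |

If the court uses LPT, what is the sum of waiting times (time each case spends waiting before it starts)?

491

LPT (decreasing processing time): J6 J2 J5 J3 J7 J4 J1 J8.
J6: waits 0, runs 0→24
J2: waits 24, runs 24→44
J5: waits 44, runs 44→60
J3: waits 60, runs 60→75
J7: waits 75, runs 75→87
J4: waits 87, runs 87→98
J1: waits 98, runs 98→103
J8: waits 103, runs 103→105
Sum = 0+24+44+60+75+87+98+103 = 491.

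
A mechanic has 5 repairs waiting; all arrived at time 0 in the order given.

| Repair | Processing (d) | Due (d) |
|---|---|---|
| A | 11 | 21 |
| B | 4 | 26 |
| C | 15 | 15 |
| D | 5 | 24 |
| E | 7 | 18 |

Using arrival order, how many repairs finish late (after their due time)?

FIFO (arrival order): A B C D E.
A: 0→11, due 21, tardiness 0
B: 11→15, due 26, tardiness 0
C: 15→30, due 15, tardiness 15
D: 30→35, due 24, tardiness 11
E: 35→42, due 18, tardiness 24
Late repairs: 3.

3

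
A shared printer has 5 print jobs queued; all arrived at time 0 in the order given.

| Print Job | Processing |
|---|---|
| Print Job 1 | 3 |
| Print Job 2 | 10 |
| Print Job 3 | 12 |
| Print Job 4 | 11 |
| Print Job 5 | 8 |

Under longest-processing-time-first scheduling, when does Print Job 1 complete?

44

LPT (decreasing processing time): Print Job 3 Print Job 4 Print Job 2 Print Job 5 Print Job 1.
Print Job 3: 0→12
Print Job 4: 12→23
Print Job 2: 23→33
Print Job 5: 33→41
Print Job 1: 41→44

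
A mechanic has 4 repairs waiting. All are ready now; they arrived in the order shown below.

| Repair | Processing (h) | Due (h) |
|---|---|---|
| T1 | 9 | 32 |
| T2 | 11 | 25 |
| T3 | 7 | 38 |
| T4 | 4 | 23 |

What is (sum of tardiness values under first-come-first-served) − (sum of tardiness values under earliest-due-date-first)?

FIFO (arrival order): T1 T2 T3 T4.
T1: 0→9, due 32, tardiness 0
T2: 9→20, due 25, tardiness 0
T3: 20→27, due 38, tardiness 0
T4: 27→31, due 23, tardiness 8
Sum = 0+0+0+8 = 8.
EDD (increasing due date): T4 T2 T1 T3.
T4: 0→4, due 23, tardiness 0
T2: 4→15, due 25, tardiness 0
T1: 15→24, due 32, tardiness 0
T3: 24→31, due 38, tardiness 0
Sum = 0+0+0+0 = 0.
Difference = 8 − 0 = 8.

8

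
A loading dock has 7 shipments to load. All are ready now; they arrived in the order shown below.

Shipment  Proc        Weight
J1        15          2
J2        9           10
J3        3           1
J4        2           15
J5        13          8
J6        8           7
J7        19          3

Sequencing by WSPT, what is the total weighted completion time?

WSPT (decreasing weight/processing-time ratio): J4 J2 J6 J5 J3 J7 J1.
J4: finishes 2, weight 15, w·C = 30
J2: finishes 11, weight 10, w·C = 110
J6: finishes 19, weight 7, w·C = 133
J5: finishes 32, weight 8, w·C = 256
J3: finishes 35, weight 1, w·C = 35
J7: finishes 54, weight 3, w·C = 162
J1: finishes 69, weight 2, w·C = 138
Sum = 30+110+133+256+35+162+138 = 864.

864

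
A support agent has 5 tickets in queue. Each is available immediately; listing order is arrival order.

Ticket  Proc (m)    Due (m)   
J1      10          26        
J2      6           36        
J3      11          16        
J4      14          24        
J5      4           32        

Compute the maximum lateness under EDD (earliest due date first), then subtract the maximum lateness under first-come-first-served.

EDD (increasing due date): J3 J4 J1 J5 J2.
J3: 0→11, due 16, lateness -5
J4: 11→25, due 24, lateness 1
J1: 25→35, due 26, lateness 9
J5: 35→39, due 32, lateness 7
J2: 39→45, due 36, lateness 9
Maximum = 9.
FIFO (arrival order): J1 J2 J3 J4 J5.
J1: 0→10, due 26, lateness -16
J2: 10→16, due 36, lateness -20
J3: 16→27, due 16, lateness 11
J4: 27→41, due 24, lateness 17
J5: 41→45, due 32, lateness 13
Maximum = 17.
Difference = 9 − 17 = -8.

-8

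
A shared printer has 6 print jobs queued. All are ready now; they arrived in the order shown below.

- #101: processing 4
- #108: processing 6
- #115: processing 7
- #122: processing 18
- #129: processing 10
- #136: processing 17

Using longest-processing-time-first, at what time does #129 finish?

LPT (decreasing processing time): #122 #136 #129 #115 #108 #101.
#122: 0→18
#136: 18→35
#129: 35→45

45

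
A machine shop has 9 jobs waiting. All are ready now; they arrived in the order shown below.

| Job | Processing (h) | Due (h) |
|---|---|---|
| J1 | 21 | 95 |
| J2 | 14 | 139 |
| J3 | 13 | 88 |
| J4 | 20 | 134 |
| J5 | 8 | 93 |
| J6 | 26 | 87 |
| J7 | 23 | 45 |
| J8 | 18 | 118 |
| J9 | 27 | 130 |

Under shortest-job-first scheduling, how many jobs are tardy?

SPT (increasing processing time): J5 J3 J2 J8 J4 J1 J7 J6 J9.
J5: 0→8, due 93, tardiness 0
J3: 8→21, due 88, tardiness 0
J2: 21→35, due 139, tardiness 0
J8: 35→53, due 118, tardiness 0
J4: 53→73, due 134, tardiness 0
J1: 73→94, due 95, tardiness 0
J7: 94→117, due 45, tardiness 72
J6: 117→143, due 87, tardiness 56
J9: 143→170, due 130, tardiness 40
Late jobs: 3.

3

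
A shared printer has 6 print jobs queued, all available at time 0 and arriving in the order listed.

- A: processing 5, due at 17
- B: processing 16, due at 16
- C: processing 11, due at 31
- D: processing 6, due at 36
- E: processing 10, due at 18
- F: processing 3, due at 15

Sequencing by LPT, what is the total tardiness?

93

LPT (decreasing processing time): B C E D A F.
B: 0→16, due 16, tardiness 0
C: 16→27, due 31, tardiness 0
E: 27→37, due 18, tardiness 19
D: 37→43, due 36, tardiness 7
A: 43→48, due 17, tardiness 31
F: 48→51, due 15, tardiness 36
Sum = 0+0+19+7+31+36 = 93.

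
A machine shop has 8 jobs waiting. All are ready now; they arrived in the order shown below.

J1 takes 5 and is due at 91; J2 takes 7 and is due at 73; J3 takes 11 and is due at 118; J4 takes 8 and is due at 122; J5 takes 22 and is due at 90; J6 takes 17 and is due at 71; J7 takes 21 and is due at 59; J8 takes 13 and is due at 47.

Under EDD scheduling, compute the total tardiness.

EDD (increasing due date): J8 J7 J6 J2 J5 J1 J3 J4.
J8: 0→13, due 47, tardiness 0
J7: 13→34, due 59, tardiness 0
J6: 34→51, due 71, tardiness 0
J2: 51→58, due 73, tardiness 0
J5: 58→80, due 90, tardiness 0
J1: 80→85, due 91, tardiness 0
J3: 85→96, due 118, tardiness 0
J4: 96→104, due 122, tardiness 0
Sum = 0+0+0+0+0+0+0+0 = 0.

0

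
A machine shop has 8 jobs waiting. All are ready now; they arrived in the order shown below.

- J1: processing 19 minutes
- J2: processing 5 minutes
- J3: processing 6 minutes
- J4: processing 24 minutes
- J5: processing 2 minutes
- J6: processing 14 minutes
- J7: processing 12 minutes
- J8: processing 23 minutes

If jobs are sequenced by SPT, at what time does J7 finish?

25

SPT (increasing processing time): J5 J2 J3 J7 J6 J1 J8 J4.
J5: 0→2
J2: 2→7
J3: 7→13
J7: 13→25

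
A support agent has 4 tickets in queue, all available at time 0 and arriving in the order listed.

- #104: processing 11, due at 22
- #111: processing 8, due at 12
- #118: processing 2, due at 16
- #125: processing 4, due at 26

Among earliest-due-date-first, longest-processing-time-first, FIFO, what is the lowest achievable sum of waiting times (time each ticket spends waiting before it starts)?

EDD (increasing due date): #111 #118 #104 #125.
#111: waits 0, runs 0→8
#118: waits 8, runs 8→10
#104: waits 10, runs 10→21
#125: waits 21, runs 21→25
Sum = 0+8+10+21 = 39.
LPT (decreasing processing time): #104 #111 #125 #118.
#104: waits 0, runs 0→11
#111: waits 11, runs 11→19
#125: waits 19, runs 19→23
#118: waits 23, runs 23→25
Sum = 0+11+19+23 = 53.
FIFO (arrival order): #104 #111 #118 #125.
#104: waits 0, runs 0→11
#111: waits 11, runs 11→19
#118: waits 19, runs 19→21
#125: waits 21, runs 21→25
Sum = 0+11+19+21 = 51.
EDD 39, LPT 53, FIFO 51 → minimum 39.

39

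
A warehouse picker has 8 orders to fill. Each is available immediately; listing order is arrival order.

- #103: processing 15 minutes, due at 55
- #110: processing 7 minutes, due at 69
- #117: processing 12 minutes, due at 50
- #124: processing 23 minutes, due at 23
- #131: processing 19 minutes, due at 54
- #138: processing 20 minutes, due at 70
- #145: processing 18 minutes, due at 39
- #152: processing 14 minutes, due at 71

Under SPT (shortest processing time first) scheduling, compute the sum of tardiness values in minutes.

SPT (increasing processing time): #110 #117 #152 #103 #145 #131 #138 #124.
#110: 0→7, due 69, tardiness 0
#117: 7→19, due 50, tardiness 0
#152: 19→33, due 71, tardiness 0
#103: 33→48, due 55, tardiness 0
#145: 48→66, due 39, tardiness 27
#131: 66→85, due 54, tardiness 31
#138: 85→105, due 70, tardiness 35
#124: 105→128, due 23, tardiness 105
Sum = 0+0+0+0+27+31+35+105 = 198.

198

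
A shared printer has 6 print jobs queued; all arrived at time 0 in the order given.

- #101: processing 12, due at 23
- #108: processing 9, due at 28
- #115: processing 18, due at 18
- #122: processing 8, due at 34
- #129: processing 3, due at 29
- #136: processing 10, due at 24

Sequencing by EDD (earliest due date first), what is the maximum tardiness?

26

EDD (increasing due date): #115 #101 #136 #108 #129 #122.
#115: 0→18, due 18, tardiness 0
#101: 18→30, due 23, tardiness 7
#136: 30→40, due 24, tardiness 16
#108: 40→49, due 28, tardiness 21
#129: 49→52, due 29, tardiness 23
#122: 52→60, due 34, tardiness 26
Maximum = 26.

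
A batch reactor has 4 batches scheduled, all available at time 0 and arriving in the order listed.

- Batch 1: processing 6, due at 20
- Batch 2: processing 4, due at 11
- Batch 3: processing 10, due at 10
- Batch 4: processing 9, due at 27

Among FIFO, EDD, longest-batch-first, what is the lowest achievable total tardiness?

5

FIFO (arrival order): Batch 1 Batch 2 Batch 3 Batch 4.
Batch 1: 0→6, due 20, tardiness 0
Batch 2: 6→10, due 11, tardiness 0
Batch 3: 10→20, due 10, tardiness 10
Batch 4: 20→29, due 27, tardiness 2
Sum = 0+0+10+2 = 12.
EDD (increasing due date): Batch 3 Batch 2 Batch 1 Batch 4.
Batch 3: 0→10, due 10, tardiness 0
Batch 2: 10→14, due 11, tardiness 3
Batch 1: 14→20, due 20, tardiness 0
Batch 4: 20→29, due 27, tardiness 2
Sum = 0+3+0+2 = 5.
LPT (decreasing processing time): Batch 3 Batch 4 Batch 1 Batch 2.
Batch 3: 0→10, due 10, tardiness 0
Batch 4: 10→19, due 27, tardiness 0
Batch 1: 19→25, due 20, tardiness 5
Batch 2: 25→29, due 11, tardiness 18
Sum = 0+0+5+18 = 23.
FIFO 12, EDD 5, LPT 23 → minimum 5.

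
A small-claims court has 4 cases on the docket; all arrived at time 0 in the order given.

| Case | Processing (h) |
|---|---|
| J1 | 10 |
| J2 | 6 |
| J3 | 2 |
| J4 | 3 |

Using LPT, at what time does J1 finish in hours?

10

LPT (decreasing processing time): J1 J2 J4 J3.
J1: 0→10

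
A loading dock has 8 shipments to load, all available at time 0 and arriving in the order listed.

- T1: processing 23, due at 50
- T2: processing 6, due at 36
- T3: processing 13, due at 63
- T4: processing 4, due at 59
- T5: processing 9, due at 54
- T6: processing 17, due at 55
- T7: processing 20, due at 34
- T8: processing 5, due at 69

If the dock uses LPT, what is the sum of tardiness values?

166

LPT (decreasing processing time): T1 T7 T6 T3 T5 T2 T8 T4.
T1: 0→23, due 50, tardiness 0
T7: 23→43, due 34, tardiness 9
T6: 43→60, due 55, tardiness 5
T3: 60→73, due 63, tardiness 10
T5: 73→82, due 54, tardiness 28
T2: 82→88, due 36, tardiness 52
T8: 88→93, due 69, tardiness 24
T4: 93→97, due 59, tardiness 38
Sum = 0+9+5+10+28+52+24+38 = 166.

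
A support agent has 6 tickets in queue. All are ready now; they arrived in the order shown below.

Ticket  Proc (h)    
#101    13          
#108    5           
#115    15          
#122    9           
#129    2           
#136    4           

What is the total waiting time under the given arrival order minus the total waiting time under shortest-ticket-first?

FIFO (arrival order): #101 #108 #115 #122 #129 #136.
#101: waits 0, runs 0→13
#108: waits 13, runs 13→18
#115: waits 18, runs 18→33
#122: waits 33, runs 33→42
#129: waits 42, runs 42→44
#136: waits 44, runs 44→48
Sum = 0+13+18+33+42+44 = 150.
SPT (increasing processing time): #129 #136 #108 #122 #101 #115.
#129: waits 0, runs 0→2
#136: waits 2, runs 2→6
#108: waits 6, runs 6→11
#122: waits 11, runs 11→20
#101: waits 20, runs 20→33
#115: waits 33, runs 33→48
Sum = 0+2+6+11+20+33 = 72.
Difference = 150 − 72 = 78.

78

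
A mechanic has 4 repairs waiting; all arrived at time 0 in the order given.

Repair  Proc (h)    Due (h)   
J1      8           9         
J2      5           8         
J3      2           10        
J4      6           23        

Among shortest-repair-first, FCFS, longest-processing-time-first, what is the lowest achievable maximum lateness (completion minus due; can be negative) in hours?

SPT (increasing processing time): J3 J2 J4 J1.
J3: 0→2, due 10, lateness -8
J2: 2→7, due 8, lateness -1
J4: 7→13, due 23, lateness -10
J1: 13→21, due 9, lateness 12
Maximum = 12.
FIFO (arrival order): J1 J2 J3 J4.
J1: 0→8, due 9, lateness -1
J2: 8→13, due 8, lateness 5
J3: 13→15, due 10, lateness 5
J4: 15→21, due 23, lateness -2
Maximum = 5.
LPT (decreasing processing time): J1 J4 J2 J3.
J1: 0→8, due 9, lateness -1
J4: 8→14, due 23, lateness -9
J2: 14→19, due 8, lateness 11
J3: 19→21, due 10, lateness 11
Maximum = 11.
SPT 12, FIFO 5, LPT 11 → minimum 5.

5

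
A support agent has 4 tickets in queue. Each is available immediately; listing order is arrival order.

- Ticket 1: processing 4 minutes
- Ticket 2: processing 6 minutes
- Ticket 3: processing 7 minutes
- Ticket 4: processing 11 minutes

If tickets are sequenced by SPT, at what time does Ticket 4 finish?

SPT (increasing processing time): Ticket 1 Ticket 2 Ticket 3 Ticket 4.
Ticket 1: 0→4
Ticket 2: 4→10
Ticket 3: 10→17
Ticket 4: 17→28

28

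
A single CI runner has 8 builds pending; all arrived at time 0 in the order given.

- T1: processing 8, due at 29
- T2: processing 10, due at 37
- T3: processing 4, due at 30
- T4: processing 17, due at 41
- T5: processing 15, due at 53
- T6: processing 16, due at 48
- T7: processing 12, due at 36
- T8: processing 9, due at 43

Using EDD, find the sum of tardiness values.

93

EDD (increasing due date): T1 T3 T7 T2 T4 T8 T6 T5.
T1: 0→8, due 29, tardiness 0
T3: 8→12, due 30, tardiness 0
T7: 12→24, due 36, tardiness 0
T2: 24→34, due 37, tardiness 0
T4: 34→51, due 41, tardiness 10
T8: 51→60, due 43, tardiness 17
T6: 60→76, due 48, tardiness 28
T5: 76→91, due 53, tardiness 38
Sum = 0+0+0+0+10+17+28+38 = 93.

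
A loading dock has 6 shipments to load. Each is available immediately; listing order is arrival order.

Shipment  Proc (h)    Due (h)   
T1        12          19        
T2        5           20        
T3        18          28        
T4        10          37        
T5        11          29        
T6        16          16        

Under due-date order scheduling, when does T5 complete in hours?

62

EDD (increasing due date): T6 T1 T2 T3 T5 T4.
T6: 0→16
T1: 16→28
T2: 28→33
T3: 33→51
T5: 51→62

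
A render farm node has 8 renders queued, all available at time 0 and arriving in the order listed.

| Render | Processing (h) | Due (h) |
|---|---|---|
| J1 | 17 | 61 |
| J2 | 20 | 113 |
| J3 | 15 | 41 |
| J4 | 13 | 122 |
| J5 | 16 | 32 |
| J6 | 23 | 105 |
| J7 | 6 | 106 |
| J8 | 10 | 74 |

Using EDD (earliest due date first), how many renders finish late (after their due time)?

0

EDD (increasing due date): J5 J3 J1 J8 J6 J7 J2 J4.
J5: 0→16, due 32, tardiness 0
J3: 16→31, due 41, tardiness 0
J1: 31→48, due 61, tardiness 0
J8: 48→58, due 74, tardiness 0
J6: 58→81, due 105, tardiness 0
J7: 81→87, due 106, tardiness 0
J2: 87→107, due 113, tardiness 0
J4: 107→120, due 122, tardiness 0
Late renders: 0.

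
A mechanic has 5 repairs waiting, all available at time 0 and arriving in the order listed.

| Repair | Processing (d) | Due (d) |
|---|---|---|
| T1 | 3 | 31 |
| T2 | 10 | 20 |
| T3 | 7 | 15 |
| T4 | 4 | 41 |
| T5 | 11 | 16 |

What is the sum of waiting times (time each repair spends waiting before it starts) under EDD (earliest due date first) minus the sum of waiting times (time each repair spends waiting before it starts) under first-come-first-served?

24

EDD (increasing due date): T3 T5 T2 T1 T4.
T3: waits 0, runs 0→7
T5: waits 7, runs 7→18
T2: waits 18, runs 18→28
T1: waits 28, runs 28→31
T4: waits 31, runs 31→35
Sum = 0+7+18+28+31 = 84.
FIFO (arrival order): T1 T2 T3 T4 T5.
T1: waits 0, runs 0→3
T2: waits 3, runs 3→13
T3: waits 13, runs 13→20
T4: waits 20, runs 20→24
T5: waits 24, runs 24→35
Sum = 0+3+13+20+24 = 60.
Difference = 84 − 60 = 24.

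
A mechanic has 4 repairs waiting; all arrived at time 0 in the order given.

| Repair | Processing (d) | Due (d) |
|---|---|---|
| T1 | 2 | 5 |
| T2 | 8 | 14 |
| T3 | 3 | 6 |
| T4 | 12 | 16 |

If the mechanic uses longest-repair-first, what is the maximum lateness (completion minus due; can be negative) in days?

LPT (decreasing processing time): T4 T2 T3 T1.
T4: 0→12, due 16, lateness -4
T2: 12→20, due 14, lateness 6
T3: 20→23, due 6, lateness 17
T1: 23→25, due 5, lateness 20
Maximum = 20.

20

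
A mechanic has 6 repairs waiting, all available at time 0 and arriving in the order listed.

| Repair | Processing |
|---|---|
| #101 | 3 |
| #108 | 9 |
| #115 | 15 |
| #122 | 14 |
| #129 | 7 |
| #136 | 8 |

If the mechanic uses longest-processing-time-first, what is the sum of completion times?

237

LPT (decreasing processing time): #115 #122 #108 #136 #129 #101.
#115: 0→15
#122: 15→29
#108: 29→38
#136: 38→46
#129: 46→53
#101: 53→56
Sum = 15+29+38+46+53+56 = 237.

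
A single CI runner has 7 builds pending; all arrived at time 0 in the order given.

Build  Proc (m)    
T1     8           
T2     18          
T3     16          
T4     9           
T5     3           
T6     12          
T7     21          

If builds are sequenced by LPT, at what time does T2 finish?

39

LPT (decreasing processing time): T7 T2 T3 T6 T4 T1 T5.
T7: 0→21
T2: 21→39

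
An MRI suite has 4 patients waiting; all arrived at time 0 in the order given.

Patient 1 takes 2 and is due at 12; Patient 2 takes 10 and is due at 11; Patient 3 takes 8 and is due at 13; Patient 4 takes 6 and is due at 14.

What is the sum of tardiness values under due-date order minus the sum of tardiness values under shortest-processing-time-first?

EDD (increasing due date): Patient 2 Patient 1 Patient 3 Patient 4.
Patient 2: 0→10, due 11, tardiness 0
Patient 1: 10→12, due 12, tardiness 0
Patient 3: 12→20, due 13, tardiness 7
Patient 4: 20→26, due 14, tardiness 12
Sum = 0+0+7+12 = 19.
SPT (increasing processing time): Patient 1 Patient 4 Patient 3 Patient 2.
Patient 1: 0→2, due 12, tardiness 0
Patient 4: 2→8, due 14, tardiness 0
Patient 3: 8→16, due 13, tardiness 3
Patient 2: 16→26, due 11, tardiness 15
Sum = 0+0+3+15 = 18.
Difference = 19 − 18 = 1.

1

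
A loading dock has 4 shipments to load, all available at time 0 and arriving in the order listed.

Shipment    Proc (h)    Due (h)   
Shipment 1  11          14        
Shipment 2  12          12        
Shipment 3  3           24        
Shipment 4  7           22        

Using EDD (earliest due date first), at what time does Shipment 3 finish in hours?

33

EDD (increasing due date): Shipment 2 Shipment 1 Shipment 4 Shipment 3.
Shipment 2: 0→12
Shipment 1: 12→23
Shipment 4: 23→30
Shipment 3: 30→33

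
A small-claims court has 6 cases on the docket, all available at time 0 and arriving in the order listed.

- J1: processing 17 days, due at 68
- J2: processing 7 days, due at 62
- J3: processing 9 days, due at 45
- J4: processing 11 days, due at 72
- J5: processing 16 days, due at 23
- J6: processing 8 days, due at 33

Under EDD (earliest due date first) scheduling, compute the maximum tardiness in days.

0

EDD (increasing due date): J5 J6 J3 J2 J1 J4.
J5: 0→16, due 23, tardiness 0
J6: 16→24, due 33, tardiness 0
J3: 24→33, due 45, tardiness 0
J2: 33→40, due 62, tardiness 0
J1: 40→57, due 68, tardiness 0
J4: 57→68, due 72, tardiness 0
Maximum = 0.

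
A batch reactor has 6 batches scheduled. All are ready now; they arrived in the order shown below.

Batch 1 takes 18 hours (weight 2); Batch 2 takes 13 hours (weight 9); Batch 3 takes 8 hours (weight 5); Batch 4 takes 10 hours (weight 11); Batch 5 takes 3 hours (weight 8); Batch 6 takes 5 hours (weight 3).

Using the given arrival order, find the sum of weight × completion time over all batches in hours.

FIFO (arrival order): Batch 1 Batch 2 Batch 3 Batch 4 Batch 5 Batch 6.
Batch 1: finishes 18, weight 2, w·C = 36
Batch 2: finishes 31, weight 9, w·C = 279
Batch 3: finishes 39, weight 5, w·C = 195
Batch 4: finishes 49, weight 11, w·C = 539
Batch 5: finishes 52, weight 8, w·C = 416
Batch 6: finishes 57, weight 3, w·C = 171
Sum = 36+279+195+539+416+171 = 1636.

1636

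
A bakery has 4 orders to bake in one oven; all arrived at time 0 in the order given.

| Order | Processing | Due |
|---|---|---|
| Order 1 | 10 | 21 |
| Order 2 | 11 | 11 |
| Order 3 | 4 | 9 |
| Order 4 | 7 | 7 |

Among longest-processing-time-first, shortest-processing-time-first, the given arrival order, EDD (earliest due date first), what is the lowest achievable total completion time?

68

LPT (decreasing processing time): Order 2 Order 1 Order 4 Order 3.
Order 2: 0→11
Order 1: 11→21
Order 4: 21→28
Order 3: 28→32
Sum = 11+21+28+32 = 92.
SPT (increasing processing time): Order 3 Order 4 Order 1 Order 2.
Order 3: 0→4
Order 4: 4→11
Order 1: 11→21
Order 2: 21→32
Sum = 4+11+21+32 = 68.
FIFO (arrival order): Order 1 Order 2 Order 3 Order 4.
Order 1: 0→10
Order 2: 10→21
Order 3: 21→25
Order 4: 25→32
Sum = 10+21+25+32 = 88.
EDD (increasing due date): Order 4 Order 3 Order 2 Order 1.
Order 4: 0→7
Order 3: 7→11
Order 2: 11→22
Order 1: 22→32
Sum = 7+11+22+32 = 72.
LPT 92, SPT 68, FIFO 88, EDD 72 → minimum 68.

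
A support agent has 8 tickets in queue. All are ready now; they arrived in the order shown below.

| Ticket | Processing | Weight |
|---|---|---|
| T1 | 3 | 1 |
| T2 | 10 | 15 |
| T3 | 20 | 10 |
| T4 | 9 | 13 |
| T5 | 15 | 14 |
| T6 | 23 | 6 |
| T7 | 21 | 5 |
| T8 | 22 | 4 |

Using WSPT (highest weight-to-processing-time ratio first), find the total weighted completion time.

2947

WSPT (decreasing weight/processing-time ratio): T2 T4 T5 T3 T1 T6 T7 T8.
T2: finishes 10, weight 15, w·C = 150
T4: finishes 19, weight 13, w·C = 247
T5: finishes 34, weight 14, w·C = 476
T3: finishes 54, weight 10, w·C = 540
T1: finishes 57, weight 1, w·C = 57
T6: finishes 80, weight 6, w·C = 480
T7: finishes 101, weight 5, w·C = 505
T8: finishes 123, weight 4, w·C = 492
Sum = 150+247+476+540+57+480+505+492 = 2947.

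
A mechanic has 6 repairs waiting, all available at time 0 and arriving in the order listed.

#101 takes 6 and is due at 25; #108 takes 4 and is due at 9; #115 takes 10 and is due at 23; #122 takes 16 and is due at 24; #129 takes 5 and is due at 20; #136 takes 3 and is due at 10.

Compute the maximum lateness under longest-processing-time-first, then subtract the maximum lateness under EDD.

15

LPT (decreasing processing time): #122 #115 #101 #129 #108 #136.
#122: 0→16, due 24, lateness -8
#115: 16→26, due 23, lateness 3
#101: 26→32, due 25, lateness 7
#129: 32→37, due 20, lateness 17
#108: 37→41, due 9, lateness 32
#136: 41→44, due 10, lateness 34
Maximum = 34.
EDD (increasing due date): #108 #136 #129 #115 #122 #101.
#108: 0→4, due 9, lateness -5
#136: 4→7, due 10, lateness -3
#129: 7→12, due 20, lateness -8
#115: 12→22, due 23, lateness -1
#122: 22→38, due 24, lateness 14
#101: 38→44, due 25, lateness 19
Maximum = 19.
Difference = 34 − 19 = 15.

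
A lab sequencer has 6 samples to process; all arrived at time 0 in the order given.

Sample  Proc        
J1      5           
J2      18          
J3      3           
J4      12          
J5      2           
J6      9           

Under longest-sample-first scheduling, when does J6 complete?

39

LPT (decreasing processing time): J2 J4 J6 J1 J3 J5.
J2: 0→18
J4: 18→30
J6: 30→39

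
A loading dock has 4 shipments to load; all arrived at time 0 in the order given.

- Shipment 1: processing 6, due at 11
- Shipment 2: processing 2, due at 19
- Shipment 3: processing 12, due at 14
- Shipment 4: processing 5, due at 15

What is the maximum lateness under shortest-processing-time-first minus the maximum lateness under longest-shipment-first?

SPT (increasing processing time): Shipment 2 Shipment 4 Shipment 1 Shipment 3.
Shipment 2: 0→2, due 19, lateness -17
Shipment 4: 2→7, due 15, lateness -8
Shipment 1: 7→13, due 11, lateness 2
Shipment 3: 13→25, due 14, lateness 11
Maximum = 11.
LPT (decreasing processing time): Shipment 3 Shipment 1 Shipment 4 Shipment 2.
Shipment 3: 0→12, due 14, lateness -2
Shipment 1: 12→18, due 11, lateness 7
Shipment 4: 18→23, due 15, lateness 8
Shipment 2: 23→25, due 19, lateness 6
Maximum = 8.
Difference = 11 − 8 = 3.

3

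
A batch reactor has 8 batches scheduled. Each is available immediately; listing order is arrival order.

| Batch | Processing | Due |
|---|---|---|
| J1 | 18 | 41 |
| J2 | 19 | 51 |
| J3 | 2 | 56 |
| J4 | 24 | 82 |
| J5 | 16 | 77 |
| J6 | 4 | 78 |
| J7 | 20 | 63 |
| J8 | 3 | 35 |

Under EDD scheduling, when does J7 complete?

EDD (increasing due date): J8 J1 J2 J3 J7 J5 J6 J4.
J8: 0→3
J1: 3→21
J2: 21→40
J3: 40→42
J7: 42→62

62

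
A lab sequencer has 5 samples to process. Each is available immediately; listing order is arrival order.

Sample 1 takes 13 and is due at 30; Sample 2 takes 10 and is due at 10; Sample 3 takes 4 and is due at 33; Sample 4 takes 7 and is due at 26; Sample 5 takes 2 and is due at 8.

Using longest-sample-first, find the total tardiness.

LPT (decreasing processing time): Sample 1 Sample 2 Sample 4 Sample 3 Sample 5.
Sample 1: 0→13, due 30, tardiness 0
Sample 2: 13→23, due 10, tardiness 13
Sample 4: 23→30, due 26, tardiness 4
Sample 3: 30→34, due 33, tardiness 1
Sample 5: 34→36, due 8, tardiness 28
Sum = 0+13+4+1+28 = 46.

46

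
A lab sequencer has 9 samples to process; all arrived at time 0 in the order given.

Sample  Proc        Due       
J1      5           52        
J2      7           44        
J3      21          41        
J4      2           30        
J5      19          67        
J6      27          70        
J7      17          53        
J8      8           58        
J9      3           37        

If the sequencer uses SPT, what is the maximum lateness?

41

SPT (increasing processing time): J4 J9 J1 J2 J8 J7 J5 J3 J6.
J4: 0→2, due 30, lateness -28
J9: 2→5, due 37, lateness -32
J1: 5→10, due 52, lateness -42
J2: 10→17, due 44, lateness -27
J8: 17→25, due 58, lateness -33
J7: 25→42, due 53, lateness -11
J5: 42→61, due 67, lateness -6
J3: 61→82, due 41, lateness 41
J6: 82→109, due 70, lateness 39
Maximum = 41.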